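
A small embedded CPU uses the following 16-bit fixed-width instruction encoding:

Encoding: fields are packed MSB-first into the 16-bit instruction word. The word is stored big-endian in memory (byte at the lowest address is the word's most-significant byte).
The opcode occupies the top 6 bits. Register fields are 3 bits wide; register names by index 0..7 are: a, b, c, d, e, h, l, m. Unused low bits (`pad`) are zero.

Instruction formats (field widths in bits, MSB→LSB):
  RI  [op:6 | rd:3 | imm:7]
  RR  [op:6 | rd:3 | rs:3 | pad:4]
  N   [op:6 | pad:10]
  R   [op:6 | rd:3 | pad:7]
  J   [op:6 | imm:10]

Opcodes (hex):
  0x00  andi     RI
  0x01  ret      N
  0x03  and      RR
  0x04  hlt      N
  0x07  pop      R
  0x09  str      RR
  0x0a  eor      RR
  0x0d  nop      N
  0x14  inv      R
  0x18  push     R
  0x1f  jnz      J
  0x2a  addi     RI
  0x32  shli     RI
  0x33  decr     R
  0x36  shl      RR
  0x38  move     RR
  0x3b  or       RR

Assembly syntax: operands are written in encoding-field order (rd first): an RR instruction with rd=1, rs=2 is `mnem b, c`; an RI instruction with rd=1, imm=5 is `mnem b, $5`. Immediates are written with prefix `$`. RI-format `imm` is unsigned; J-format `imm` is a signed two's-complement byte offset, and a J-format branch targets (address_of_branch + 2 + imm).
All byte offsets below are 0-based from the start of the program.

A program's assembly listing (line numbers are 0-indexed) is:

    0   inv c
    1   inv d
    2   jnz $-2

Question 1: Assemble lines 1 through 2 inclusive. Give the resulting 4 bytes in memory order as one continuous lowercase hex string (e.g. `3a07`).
L1: inv op=0x14:6|rd=3:3|pad=0:7 ⇒ 0x5180 ⇒ big 51 80
L2: jnz op=0x1f:6|imm=-2:10 ⇒ 0x7ffe ⇒ big 7f fe

51807ffe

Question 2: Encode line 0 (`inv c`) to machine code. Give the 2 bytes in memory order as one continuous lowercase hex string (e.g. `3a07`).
0. inv fields op=0x14:6|rd=2:3|pad=0:7 → word 5100h → 51 00

5100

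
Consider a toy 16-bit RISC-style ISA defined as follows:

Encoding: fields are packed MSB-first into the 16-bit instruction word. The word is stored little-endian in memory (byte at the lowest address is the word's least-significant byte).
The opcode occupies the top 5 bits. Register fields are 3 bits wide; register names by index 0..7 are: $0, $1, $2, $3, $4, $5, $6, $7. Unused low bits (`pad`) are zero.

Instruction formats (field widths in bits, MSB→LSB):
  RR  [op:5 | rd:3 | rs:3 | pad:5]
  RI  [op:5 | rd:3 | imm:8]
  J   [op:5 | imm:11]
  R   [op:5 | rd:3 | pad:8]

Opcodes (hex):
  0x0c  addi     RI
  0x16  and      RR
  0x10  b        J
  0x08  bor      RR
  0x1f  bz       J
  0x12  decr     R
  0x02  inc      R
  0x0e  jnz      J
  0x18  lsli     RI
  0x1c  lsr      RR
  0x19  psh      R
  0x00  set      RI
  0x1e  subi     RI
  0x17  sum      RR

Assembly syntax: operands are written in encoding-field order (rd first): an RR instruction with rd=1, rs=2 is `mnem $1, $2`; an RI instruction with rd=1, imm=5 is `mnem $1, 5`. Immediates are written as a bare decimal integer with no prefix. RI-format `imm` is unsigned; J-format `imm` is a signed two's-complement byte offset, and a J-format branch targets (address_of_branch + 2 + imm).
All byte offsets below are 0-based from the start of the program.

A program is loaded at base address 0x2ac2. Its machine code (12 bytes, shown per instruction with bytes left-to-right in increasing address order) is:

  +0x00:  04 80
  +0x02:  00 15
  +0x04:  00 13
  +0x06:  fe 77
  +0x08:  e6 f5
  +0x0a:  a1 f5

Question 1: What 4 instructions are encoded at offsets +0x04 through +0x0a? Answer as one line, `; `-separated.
[04] 00 13 → 0x1300
  top 5b → 0x2 → inc [R]
  rd@[10:8]=0x3 ⇒ $3
[06] fe 77 → 0x77fe
  top 5b → 0xe → jnz [J]
  imm@[10:0]=0x7fe (s11→-2) ⇒ -2
[08] e6 f5 → 0xf5e6
  top 5b → 0x1e → subi [RI]
  rd@[10:8]=0x5 ⇒ $5
  imm@[7:0]=0xe6 ⇒ 230
[0a] a1 f5 → 0xf5a1
  top 5b → 0x1e → subi [RI]
  rd@[10:8]=0x5 ⇒ $5
  imm@[7:0]=0xa1 ⇒ 161

inc $3; jnz -2; subi $5, 230; subi $5, 161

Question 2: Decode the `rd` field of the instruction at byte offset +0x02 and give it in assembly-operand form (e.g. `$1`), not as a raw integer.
$5

+0x02: 00 15 ⇒ word 0x1500 (little)
  op=0x1500>>11=0x2 ⇒ inc (R)
  rd@[10:8]=0x5 ⇒ $5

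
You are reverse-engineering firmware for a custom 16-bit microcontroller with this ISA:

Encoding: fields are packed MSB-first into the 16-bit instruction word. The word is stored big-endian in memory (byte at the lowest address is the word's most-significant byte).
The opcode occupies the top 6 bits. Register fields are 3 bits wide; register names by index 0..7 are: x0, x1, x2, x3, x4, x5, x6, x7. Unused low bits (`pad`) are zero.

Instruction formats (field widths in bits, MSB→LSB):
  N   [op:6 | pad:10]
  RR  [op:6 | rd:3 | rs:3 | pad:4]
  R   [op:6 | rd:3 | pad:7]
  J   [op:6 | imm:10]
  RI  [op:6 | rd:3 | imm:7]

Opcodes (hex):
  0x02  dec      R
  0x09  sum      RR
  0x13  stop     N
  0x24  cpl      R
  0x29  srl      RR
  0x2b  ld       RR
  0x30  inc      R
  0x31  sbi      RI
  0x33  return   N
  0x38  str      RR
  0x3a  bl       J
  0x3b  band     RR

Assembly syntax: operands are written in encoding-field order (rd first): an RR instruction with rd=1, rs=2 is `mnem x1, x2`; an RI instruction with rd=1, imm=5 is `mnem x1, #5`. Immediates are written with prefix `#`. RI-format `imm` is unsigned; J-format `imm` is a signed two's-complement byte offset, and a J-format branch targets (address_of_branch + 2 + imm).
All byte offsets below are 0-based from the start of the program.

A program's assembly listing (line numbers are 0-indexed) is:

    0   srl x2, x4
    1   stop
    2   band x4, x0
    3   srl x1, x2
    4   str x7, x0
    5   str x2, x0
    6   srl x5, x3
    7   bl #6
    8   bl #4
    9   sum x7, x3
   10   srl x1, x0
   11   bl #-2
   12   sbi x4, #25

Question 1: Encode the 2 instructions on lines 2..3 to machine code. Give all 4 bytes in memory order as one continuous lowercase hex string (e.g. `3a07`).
L2: band op=0x3b:6|rd=4:3|rs=0:3|pad=0:4 ⇒ 0xee00 ⇒ big ee 00
L3: srl op=0x29:6|rd=1:3|rs=2:3|pad=0:4 ⇒ 0xa4a0 ⇒ big a4 a0

ee00a4a0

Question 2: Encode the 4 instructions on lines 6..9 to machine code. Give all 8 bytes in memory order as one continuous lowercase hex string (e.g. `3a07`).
a6b0e806e80427b0

L6: srl op=0x29:6|rd=5:3|rs=3:3|pad=0:4 ⇒ 0xa6b0 ⇒ big a6 b0
L7: bl op=0x3a:6|imm=6:10 ⇒ 0xe806 ⇒ big e8 06
L8: bl op=0x3a:6|imm=4:10 ⇒ 0xe804 ⇒ big e8 04
L9: sum op=0x9:6|rd=7:3|rs=3:3|pad=0:4 ⇒ 0x27b0 ⇒ big 27 b0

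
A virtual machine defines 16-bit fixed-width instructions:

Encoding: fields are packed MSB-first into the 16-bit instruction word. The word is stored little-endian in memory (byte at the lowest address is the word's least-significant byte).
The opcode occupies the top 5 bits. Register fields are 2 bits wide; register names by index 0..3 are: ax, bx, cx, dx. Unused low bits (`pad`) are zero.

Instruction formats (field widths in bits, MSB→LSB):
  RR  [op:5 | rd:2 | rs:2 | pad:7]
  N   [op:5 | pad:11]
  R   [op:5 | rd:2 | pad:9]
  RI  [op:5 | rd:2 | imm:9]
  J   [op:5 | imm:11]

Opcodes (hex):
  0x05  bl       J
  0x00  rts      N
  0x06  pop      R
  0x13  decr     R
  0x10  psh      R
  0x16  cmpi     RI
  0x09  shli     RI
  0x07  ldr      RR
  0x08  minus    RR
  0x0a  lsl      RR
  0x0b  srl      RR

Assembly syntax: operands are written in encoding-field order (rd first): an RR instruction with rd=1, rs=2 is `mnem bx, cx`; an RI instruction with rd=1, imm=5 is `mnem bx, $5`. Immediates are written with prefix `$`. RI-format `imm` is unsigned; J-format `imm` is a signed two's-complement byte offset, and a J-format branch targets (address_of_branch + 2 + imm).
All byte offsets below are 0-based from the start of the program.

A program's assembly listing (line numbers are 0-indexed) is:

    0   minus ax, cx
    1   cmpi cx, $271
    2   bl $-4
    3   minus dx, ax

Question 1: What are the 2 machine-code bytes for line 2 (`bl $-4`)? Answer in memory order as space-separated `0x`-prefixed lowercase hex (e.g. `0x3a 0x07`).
0xfc 0x2f

2. bl fields op=0x5:5|imm=-4:11 → word 2ffch → fc 2f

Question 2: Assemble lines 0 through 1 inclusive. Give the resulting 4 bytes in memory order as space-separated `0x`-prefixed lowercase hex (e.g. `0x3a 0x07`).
0x00 0x41 0x0f 0xb5

L0: minus op=0x8:5|rd=0:2|rs=2:2|pad=0:7 ⇒ 0x4100 ⇒ little 00 41
L1: cmpi op=0x16:5|rd=2:2|imm=271:9 ⇒ 0xb50f ⇒ little 0f b5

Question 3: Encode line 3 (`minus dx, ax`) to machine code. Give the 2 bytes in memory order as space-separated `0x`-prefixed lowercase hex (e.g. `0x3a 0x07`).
0x00 0x46

line 3 (minus): pack op=0x8:5|rd=3:2|rs=0:2|pad=0:7 = 0x4600; little→ 00 46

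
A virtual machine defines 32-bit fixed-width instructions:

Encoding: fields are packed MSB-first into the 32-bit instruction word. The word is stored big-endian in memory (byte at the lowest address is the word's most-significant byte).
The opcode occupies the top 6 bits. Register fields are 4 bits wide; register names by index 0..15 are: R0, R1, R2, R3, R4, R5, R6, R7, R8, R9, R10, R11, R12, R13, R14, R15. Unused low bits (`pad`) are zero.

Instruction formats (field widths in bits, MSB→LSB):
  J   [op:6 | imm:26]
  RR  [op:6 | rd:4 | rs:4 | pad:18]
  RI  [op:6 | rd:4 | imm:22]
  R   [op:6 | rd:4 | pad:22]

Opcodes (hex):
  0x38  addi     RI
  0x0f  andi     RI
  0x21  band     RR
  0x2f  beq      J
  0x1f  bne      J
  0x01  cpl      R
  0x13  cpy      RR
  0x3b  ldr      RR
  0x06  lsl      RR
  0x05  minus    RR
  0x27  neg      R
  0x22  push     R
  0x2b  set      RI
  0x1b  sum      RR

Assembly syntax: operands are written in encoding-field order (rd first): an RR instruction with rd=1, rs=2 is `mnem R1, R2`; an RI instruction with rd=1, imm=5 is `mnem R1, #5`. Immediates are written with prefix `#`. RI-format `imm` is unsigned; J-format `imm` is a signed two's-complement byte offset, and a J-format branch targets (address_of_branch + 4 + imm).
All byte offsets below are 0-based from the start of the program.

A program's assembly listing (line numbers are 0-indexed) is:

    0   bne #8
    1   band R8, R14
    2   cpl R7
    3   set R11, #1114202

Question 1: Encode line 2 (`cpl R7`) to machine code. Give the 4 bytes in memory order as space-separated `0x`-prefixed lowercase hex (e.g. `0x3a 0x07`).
2. cpl fields op=0x1:6|rd=7:4|pad=0:22 → word 05c00000h → 05 c0 00 00

0x05 0xc0 0x00 0x00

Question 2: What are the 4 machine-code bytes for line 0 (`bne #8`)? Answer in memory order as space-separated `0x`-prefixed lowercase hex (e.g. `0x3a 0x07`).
line 0 (bne): pack op=0x1f:6|imm=8:26 = 0x7c000008; big→ 7c 00 00 08

0x7c 0x00 0x00 0x08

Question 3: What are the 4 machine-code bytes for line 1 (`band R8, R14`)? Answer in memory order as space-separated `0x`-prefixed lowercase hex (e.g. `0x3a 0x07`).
L1: band op=0x21:6|rd=8:4|rs=14:4|pad=0:18 ⇒ 0x86380000 ⇒ big 86 38 00 00

0x86 0x38 0x00 0x00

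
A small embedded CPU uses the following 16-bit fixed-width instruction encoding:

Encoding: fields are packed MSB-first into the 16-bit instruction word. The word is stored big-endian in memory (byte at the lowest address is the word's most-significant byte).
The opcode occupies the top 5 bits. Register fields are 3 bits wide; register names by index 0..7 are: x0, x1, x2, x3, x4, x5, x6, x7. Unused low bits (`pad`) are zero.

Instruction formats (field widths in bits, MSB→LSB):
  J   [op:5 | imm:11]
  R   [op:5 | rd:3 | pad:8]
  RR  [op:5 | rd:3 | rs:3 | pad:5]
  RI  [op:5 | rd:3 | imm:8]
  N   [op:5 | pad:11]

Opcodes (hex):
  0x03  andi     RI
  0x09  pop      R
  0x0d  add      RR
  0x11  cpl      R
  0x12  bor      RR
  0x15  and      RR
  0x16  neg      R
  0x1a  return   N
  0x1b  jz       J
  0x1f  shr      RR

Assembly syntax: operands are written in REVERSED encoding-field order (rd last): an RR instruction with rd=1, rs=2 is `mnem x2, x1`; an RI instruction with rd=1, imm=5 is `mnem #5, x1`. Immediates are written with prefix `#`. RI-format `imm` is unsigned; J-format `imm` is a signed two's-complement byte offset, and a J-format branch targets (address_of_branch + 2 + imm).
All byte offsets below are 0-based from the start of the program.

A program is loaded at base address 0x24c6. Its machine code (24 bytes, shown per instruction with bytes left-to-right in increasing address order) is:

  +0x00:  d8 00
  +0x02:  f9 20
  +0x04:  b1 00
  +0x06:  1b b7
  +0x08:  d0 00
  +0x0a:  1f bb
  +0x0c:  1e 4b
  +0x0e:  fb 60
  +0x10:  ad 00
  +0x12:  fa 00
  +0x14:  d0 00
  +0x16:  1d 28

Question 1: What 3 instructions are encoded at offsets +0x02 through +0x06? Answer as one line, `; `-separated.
shr x1, x1; neg x1; andi #183, x3

@+02  big-endian(f9 20) = 0xf920
  opcode bits[15:11]=0x1f: shr/RR
  rd: (w>>8)&0x7=0x1 → x1
  rs: (w>>5)&0x7=0x1 → x1
@+04  big-endian(b1 00) = 0xb100
  opcode bits[15:11]=0x16: neg/R
  rd: (w>>8)&0x7=0x1 → x1
@+06  big-endian(1b b7) = 0x1bb7
  opcode bits[15:11]=0x3: andi/RI
  rd: (w>>8)&0x7=0x3 → x3
  imm: (w>>0)&0xff=0xb7 → #183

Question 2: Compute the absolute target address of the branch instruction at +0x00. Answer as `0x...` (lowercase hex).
0x24c8

+0x00: d8 00 ⇒ word 0xd800 (big)
  op=0xd800>>11=0x1b ⇒ jz (J)
  [10:0] imm=0 = #0
  target = base 0x24c6 + off 0x00 + 2 + imm 0 = 0x24c8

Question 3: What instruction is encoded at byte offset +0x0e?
[0e] fb 60 → 0xfb60
  top 5b → 0x1f → shr [RR]
  [10:8] rd=3 = x3
  [7:5] rs=3 = x3

shr x3, x3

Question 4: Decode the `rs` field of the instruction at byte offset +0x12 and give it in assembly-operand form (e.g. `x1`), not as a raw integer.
x0

@+12  big-endian(fa 00) = 0xfa00
  opcode bits[15:11]=0x1f: shr/RR
  rd: (w>>8)&0x7=0x2 → x2
  rs: (w>>5)&0x7=0x0 → x0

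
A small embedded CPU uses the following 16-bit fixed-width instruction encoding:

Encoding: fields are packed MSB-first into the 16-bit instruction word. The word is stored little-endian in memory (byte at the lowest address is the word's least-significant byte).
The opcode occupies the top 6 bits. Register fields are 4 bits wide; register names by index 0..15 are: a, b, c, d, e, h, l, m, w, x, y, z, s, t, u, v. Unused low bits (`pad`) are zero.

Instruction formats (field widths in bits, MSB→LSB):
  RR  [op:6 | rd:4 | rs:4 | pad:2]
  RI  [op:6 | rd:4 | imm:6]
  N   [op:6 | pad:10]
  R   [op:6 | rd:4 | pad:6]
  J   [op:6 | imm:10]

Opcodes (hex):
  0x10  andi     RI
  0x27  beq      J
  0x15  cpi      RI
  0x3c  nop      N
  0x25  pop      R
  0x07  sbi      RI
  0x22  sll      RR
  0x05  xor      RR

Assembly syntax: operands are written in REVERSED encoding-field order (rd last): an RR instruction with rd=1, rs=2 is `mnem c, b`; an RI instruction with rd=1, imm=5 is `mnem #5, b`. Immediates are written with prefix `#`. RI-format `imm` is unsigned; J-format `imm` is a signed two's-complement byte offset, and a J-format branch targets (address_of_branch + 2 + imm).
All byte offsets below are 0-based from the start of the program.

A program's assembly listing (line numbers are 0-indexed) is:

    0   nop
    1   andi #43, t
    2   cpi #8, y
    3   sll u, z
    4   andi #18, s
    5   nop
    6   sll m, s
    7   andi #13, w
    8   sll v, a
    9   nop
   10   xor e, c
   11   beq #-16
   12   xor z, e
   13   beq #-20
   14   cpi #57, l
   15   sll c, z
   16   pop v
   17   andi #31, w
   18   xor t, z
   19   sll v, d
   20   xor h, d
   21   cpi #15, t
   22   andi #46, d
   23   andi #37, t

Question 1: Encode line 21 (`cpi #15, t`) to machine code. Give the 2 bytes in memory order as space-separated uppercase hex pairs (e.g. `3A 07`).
4F 57

L21: cpi op=0x15:6|rd=13:4|imm=15:6 ⇒ 0x574f ⇒ little 4f 57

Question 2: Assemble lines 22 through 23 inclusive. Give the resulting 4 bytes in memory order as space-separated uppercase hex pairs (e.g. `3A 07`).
EE 40 65 43

L22: andi op=0x10:6|rd=3:4|imm=46:6 ⇒ 0x40ee ⇒ little ee 40
L23: andi op=0x10:6|rd=13:4|imm=37:6 ⇒ 0x4365 ⇒ little 65 43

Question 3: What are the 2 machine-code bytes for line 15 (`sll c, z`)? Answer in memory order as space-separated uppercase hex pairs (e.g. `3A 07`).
C8 8A

L15: sll op=0x22:6|rd=11:4|rs=2:4|pad=0:2 ⇒ 0x8ac8 ⇒ little c8 8a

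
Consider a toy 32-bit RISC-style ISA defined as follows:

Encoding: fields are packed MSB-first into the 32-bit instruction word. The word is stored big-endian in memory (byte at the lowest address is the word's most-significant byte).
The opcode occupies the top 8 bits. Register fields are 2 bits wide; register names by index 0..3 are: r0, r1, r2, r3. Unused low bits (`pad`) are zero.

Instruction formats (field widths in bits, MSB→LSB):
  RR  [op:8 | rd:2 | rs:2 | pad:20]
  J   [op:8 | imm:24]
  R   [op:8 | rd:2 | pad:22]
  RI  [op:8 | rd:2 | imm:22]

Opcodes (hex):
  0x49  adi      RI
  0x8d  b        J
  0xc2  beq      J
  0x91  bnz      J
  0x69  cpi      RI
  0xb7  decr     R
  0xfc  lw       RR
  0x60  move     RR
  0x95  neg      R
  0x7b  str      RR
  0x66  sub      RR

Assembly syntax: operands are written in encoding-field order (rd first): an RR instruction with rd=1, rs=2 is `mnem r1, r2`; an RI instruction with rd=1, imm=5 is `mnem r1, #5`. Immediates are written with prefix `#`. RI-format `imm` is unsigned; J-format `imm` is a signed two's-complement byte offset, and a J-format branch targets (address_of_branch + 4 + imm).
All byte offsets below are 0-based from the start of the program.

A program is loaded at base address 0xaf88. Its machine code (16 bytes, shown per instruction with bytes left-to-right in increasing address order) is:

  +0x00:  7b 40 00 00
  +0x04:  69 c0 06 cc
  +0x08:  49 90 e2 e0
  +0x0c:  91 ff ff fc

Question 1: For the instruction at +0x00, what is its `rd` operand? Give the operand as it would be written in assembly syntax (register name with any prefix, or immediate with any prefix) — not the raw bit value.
r1

@+00  big-endian(7b 40 00 00) = 0x7b400000
  op=0x7b400000>>24=0x7b ⇒ str (RR)
  rd@[23:22]=0x1 ⇒ r1
  rs@[21:20]=0x0 ⇒ r0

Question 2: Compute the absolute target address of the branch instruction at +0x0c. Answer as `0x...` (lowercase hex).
0xaf94

+0x0c: 91 ff ff fc ⇒ word 0x91fffffc (big)
  opcode bits[31:24]=0x91: bnz/J
  imm@[23:0]=0xfffffc (s24→-4) ⇒ #-4
  target = base 0xaf88 + off 0x0c + 4 + imm -4 = 0xaf94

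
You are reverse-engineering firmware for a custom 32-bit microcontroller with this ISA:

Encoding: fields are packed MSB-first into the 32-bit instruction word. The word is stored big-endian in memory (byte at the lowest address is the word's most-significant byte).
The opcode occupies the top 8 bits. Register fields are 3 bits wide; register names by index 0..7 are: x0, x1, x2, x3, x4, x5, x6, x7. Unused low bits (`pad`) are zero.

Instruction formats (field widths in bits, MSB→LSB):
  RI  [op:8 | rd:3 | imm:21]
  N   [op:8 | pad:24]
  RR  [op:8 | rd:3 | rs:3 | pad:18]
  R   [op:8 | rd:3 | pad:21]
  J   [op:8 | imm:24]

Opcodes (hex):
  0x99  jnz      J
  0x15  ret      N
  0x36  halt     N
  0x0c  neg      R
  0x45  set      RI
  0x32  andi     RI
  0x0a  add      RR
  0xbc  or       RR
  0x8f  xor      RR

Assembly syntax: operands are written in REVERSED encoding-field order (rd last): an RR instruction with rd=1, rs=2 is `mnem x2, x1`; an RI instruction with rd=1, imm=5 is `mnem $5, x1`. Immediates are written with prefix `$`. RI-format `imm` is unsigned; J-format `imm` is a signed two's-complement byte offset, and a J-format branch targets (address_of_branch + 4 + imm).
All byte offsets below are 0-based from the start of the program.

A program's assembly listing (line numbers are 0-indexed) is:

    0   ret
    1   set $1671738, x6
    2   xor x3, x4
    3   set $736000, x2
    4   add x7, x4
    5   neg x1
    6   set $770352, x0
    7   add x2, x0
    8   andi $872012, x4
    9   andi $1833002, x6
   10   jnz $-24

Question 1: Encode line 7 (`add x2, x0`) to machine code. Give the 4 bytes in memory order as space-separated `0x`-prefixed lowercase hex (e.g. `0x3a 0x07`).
line 7 (add): pack op=0xa:8|rd=0:3|rs=2:3|pad=0:18 = 0x0a080000; big→ 0a 08 00 00

0x0a 0x08 0x00 0x00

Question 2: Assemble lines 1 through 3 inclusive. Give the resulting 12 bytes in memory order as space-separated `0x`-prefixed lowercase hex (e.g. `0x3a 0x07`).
line 1 (set): pack op=0x45:8|rd=6:3|imm=1671738:21 = 0x45d9823a; big→ 45 d9 82 3a
line 2 (xor): pack op=0x8f:8|rd=4:3|rs=3:3|pad=0:18 = 0x8f8c0000; big→ 8f 8c 00 00
line 3 (set): pack op=0x45:8|rd=2:3|imm=736000:21 = 0x454b3b00; big→ 45 4b 3b 00

0x45 0xd9 0x82 0x3a 0x8f 0x8c 0x00 0x00 0x45 0x4b 0x3b 0x00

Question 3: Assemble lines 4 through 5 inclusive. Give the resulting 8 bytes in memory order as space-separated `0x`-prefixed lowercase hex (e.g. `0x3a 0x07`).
0x0a 0x9c 0x00 0x00 0x0c 0x20 0x00 0x00

4. add fields op=0xa:8|rd=4:3|rs=7:3|pad=0:18 → word 0a9c0000h → 0a 9c 00 00
5. neg fields op=0xc:8|rd=1:3|pad=0:21 → word 0c200000h → 0c 20 00 00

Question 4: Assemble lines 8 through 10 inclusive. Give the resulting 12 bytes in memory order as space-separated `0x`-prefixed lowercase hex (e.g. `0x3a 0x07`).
0x32 0x8d 0x4e 0x4c 0x32 0xdb 0xf8 0x2a 0x99 0xff 0xff 0xe8

line 8 (andi): pack op=0x32:8|rd=4:3|imm=872012:21 = 0x328d4e4c; big→ 32 8d 4e 4c
line 9 (andi): pack op=0x32:8|rd=6:3|imm=1833002:21 = 0x32dbf82a; big→ 32 db f8 2a
line 10 (jnz): pack op=0x99:8|imm=-24:24 = 0x99ffffe8; big→ 99 ff ff e8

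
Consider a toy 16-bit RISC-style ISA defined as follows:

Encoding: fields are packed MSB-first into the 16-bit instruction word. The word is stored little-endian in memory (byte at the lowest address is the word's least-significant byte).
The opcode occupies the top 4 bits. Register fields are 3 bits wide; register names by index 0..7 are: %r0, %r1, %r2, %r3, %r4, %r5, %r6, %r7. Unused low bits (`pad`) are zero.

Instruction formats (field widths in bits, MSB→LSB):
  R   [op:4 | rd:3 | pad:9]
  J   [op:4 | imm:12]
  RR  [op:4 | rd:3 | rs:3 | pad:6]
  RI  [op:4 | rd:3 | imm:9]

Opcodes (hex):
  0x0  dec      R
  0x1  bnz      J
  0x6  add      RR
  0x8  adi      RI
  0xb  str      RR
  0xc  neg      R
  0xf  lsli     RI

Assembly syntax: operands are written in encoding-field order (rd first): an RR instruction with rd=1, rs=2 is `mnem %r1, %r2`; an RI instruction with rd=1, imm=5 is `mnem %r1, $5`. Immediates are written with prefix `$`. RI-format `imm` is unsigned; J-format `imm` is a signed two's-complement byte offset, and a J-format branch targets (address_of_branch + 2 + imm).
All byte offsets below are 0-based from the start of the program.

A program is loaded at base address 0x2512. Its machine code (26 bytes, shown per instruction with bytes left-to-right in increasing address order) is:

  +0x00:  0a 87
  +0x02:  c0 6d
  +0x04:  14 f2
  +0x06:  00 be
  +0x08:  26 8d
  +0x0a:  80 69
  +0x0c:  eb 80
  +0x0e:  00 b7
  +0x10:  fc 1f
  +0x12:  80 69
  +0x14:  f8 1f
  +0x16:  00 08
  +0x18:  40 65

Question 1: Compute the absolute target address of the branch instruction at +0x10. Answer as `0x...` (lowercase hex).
0x2520

[10] fc 1f → 0x1ffc
  top 4b → 0x1 → bnz [J]
  imm: (w>>0)&0xfff=0xffc (s12→-4) → $-4
  target = base 0x2512 + off 0x10 + 2 + imm -4 = 0x2520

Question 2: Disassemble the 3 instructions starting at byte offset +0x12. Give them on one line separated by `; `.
+0x12: 80 69 ⇒ word 0x6980 (little)
  opcode bits[15:12]=0x6: add/RR
  rd: (w>>9)&0x7=0x4 → %r4
  rs: (w>>6)&0x7=0x6 → %r6
+0x14: f8 1f ⇒ word 0x1ff8 (little)
  opcode bits[15:12]=0x1: bnz/J
  imm: (w>>0)&0xfff=0xff8 (s12→-8) → $-8
+0x16: 00 08 ⇒ word 0x0800 (little)
  opcode bits[15:12]=0x0: dec/R
  rd: (w>>9)&0x7=0x4 → %r4

add %r4, %r6; bnz $-8; dec %r4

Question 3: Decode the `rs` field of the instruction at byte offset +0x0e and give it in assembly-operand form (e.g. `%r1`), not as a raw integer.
%r4

off 0x0e: read 00 b7 as little → 0xb700
  op=0xb700>>12=0xb ⇒ str (RR)
  rd: (w>>9)&0x7=0x3 → %r3
  rs: (w>>6)&0x7=0x4 → %r4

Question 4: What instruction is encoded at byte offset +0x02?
add %r6, %r7

+0x02: c0 6d ⇒ word 0x6dc0 (little)
  opcode bits[15:12]=0x6: add/RR
  rd@[11:9]=0x6 ⇒ %r6
  rs@[8:6]=0x7 ⇒ %r7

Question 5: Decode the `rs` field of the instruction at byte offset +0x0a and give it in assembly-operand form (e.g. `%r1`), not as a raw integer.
off 0x0a: read 80 69 as little → 0x6980
  opcode bits[15:12]=0x6: add/RR
  rd@[11:9]=0x4 ⇒ %r4
  rs@[8:6]=0x6 ⇒ %r6

%r6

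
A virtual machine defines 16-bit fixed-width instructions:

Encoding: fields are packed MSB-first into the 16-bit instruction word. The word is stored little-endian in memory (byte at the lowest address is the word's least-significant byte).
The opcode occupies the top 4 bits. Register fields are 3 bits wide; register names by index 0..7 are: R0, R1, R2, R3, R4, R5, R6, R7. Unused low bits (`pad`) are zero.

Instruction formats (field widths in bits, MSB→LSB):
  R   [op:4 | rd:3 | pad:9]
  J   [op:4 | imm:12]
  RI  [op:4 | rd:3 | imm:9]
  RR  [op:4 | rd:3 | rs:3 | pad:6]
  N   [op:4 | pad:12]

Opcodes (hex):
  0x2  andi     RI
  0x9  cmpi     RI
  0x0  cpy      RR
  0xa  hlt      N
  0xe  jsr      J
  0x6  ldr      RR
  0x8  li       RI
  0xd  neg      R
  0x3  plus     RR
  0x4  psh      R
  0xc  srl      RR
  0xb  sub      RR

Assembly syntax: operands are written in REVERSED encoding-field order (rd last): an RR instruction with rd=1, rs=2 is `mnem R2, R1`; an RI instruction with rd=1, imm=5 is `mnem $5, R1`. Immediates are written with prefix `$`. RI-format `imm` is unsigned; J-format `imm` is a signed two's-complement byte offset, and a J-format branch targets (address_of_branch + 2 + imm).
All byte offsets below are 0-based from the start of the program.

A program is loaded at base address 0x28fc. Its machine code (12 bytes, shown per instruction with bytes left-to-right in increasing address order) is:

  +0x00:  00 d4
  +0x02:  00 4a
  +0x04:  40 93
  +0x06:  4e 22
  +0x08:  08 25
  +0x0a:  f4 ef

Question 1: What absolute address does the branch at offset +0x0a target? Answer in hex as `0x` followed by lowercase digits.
0x28fc

[0a] f4 ef → 0xeff4
  opcode bits[15:12]=0xe: jsr/J
  imm: (w>>0)&0xfff=0xff4 (s12→-12) → $-12
  target = base 0x28fc + off 0x0a + 2 + imm -12 = 0x28fc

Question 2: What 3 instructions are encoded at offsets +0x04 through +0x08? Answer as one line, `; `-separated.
off 0x04: read 40 93 as little → 0x9340
  op=0x9340>>12=0x9 ⇒ cmpi (RI)
  [11:9] rd=1 = R1
  [8:0] imm=320 = $320
off 0x06: read 4e 22 as little → 0x224e
  op=0x224e>>12=0x2 ⇒ andi (RI)
  [11:9] rd=1 = R1
  [8:0] imm=78 = $78
off 0x08: read 08 25 as little → 0x2508
  op=0x2508>>12=0x2 ⇒ andi (RI)
  [11:9] rd=2 = R2
  [8:0] imm=264 = $264

cmpi $320, R1; andi $78, R1; andi $264, R2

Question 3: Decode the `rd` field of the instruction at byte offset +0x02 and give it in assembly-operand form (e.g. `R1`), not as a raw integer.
R5

[02] 00 4a → 0x4a00
  op=0x4a00>>12=0x4 ⇒ psh (R)
  [11:9] rd=5 = R5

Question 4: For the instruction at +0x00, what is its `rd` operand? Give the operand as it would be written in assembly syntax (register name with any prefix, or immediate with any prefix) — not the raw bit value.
off 0x00: read 00 d4 as little → 0xd400
  op=0xd400>>12=0xd ⇒ neg (R)
  [11:9] rd=2 = R2

R2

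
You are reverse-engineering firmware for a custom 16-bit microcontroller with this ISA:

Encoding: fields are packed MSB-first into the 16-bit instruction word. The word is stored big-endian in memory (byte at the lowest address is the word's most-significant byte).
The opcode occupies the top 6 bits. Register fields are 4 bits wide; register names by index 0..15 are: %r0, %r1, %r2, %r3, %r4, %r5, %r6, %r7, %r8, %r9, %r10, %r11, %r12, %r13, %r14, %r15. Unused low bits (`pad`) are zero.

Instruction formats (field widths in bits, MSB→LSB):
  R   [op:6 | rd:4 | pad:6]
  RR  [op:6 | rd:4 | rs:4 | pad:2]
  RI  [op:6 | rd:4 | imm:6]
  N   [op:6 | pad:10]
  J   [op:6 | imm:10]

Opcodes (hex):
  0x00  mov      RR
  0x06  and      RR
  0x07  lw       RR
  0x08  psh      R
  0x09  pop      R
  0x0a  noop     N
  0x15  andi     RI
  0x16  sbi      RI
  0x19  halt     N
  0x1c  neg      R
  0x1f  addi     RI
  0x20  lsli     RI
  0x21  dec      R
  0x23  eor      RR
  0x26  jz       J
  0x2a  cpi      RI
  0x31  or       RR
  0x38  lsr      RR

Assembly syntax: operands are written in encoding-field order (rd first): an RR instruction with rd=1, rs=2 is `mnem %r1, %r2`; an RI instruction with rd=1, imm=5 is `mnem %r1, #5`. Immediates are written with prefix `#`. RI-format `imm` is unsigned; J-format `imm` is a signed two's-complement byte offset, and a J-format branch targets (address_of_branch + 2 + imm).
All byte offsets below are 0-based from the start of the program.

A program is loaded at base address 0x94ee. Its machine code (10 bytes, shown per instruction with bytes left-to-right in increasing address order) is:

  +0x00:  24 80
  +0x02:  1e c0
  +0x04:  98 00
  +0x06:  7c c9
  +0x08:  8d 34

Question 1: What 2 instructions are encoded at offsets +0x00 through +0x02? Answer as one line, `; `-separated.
pop %r2; lw %r11, %r0

[00] 24 80 → 0x2480
  top 6b → 0x9 → pop [R]
  rd: (w>>6)&0xf=0x2 → %r2
[02] 1e c0 → 0x1ec0
  top 6b → 0x7 → lw [RR]
  rd: (w>>6)&0xf=0xb → %r11
  rs: (w>>2)&0xf=0x0 → %r0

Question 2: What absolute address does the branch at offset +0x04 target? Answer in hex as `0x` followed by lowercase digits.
0x94f4

[04] 98 00 → 0x9800
  op=0x9800>>10=0x26 ⇒ jz (J)
  [9:0] imm=0 = #0
  target = base 0x94ee + off 0x04 + 2 + imm 0 = 0x94f4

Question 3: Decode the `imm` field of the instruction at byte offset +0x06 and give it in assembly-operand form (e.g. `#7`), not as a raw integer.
@+06  big-endian(7c c9) = 0x7cc9
  op=0x7cc9>>10=0x1f ⇒ addi (RI)
  rd@[9:6]=0x3 ⇒ %r3
  imm@[5:0]=0x9 ⇒ #9

#9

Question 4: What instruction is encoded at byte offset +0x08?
eor %r4, %r13

off 0x08: read 8d 34 as big → 0x8d34
  top 6b → 0x23 → eor [RR]
  rd: (w>>6)&0xf=0x4 → %r4
  rs: (w>>2)&0xf=0xd → %r13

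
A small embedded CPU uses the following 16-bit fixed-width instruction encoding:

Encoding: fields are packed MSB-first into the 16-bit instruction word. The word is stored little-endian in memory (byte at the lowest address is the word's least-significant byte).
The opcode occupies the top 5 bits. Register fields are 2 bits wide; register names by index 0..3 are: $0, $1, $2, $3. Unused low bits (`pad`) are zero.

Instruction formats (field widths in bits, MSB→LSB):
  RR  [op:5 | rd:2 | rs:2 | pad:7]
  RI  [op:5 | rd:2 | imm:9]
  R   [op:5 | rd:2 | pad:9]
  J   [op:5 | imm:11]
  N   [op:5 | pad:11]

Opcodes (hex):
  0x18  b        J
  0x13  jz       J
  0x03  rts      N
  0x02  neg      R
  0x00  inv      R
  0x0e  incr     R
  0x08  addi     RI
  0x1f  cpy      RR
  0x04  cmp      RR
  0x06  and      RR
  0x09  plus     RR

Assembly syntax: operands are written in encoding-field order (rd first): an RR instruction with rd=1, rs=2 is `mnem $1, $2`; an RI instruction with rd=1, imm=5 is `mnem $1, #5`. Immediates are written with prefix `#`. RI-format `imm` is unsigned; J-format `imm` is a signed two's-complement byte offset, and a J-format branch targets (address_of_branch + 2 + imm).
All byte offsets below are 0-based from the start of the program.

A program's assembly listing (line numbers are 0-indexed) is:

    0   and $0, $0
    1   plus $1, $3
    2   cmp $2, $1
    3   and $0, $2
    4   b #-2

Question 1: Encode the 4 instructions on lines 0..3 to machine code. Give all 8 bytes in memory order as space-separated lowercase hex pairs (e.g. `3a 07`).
0. and fields op=0x6:5|rd=0:2|rs=0:2|pad=0:7 → word 3000h → 00 30
1. plus fields op=0x9:5|rd=1:2|rs=3:2|pad=0:7 → word 4b80h → 80 4b
2. cmp fields op=0x4:5|rd=2:2|rs=1:2|pad=0:7 → word 2480h → 80 24
3. and fields op=0x6:5|rd=0:2|rs=2:2|pad=0:7 → word 3100h → 00 31

00 30 80 4b 80 24 00 31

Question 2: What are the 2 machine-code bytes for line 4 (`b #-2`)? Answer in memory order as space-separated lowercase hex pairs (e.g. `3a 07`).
line 4 (b): pack op=0x18:5|imm=-2:11 = 0xc7fe; little→ fe c7

fe c7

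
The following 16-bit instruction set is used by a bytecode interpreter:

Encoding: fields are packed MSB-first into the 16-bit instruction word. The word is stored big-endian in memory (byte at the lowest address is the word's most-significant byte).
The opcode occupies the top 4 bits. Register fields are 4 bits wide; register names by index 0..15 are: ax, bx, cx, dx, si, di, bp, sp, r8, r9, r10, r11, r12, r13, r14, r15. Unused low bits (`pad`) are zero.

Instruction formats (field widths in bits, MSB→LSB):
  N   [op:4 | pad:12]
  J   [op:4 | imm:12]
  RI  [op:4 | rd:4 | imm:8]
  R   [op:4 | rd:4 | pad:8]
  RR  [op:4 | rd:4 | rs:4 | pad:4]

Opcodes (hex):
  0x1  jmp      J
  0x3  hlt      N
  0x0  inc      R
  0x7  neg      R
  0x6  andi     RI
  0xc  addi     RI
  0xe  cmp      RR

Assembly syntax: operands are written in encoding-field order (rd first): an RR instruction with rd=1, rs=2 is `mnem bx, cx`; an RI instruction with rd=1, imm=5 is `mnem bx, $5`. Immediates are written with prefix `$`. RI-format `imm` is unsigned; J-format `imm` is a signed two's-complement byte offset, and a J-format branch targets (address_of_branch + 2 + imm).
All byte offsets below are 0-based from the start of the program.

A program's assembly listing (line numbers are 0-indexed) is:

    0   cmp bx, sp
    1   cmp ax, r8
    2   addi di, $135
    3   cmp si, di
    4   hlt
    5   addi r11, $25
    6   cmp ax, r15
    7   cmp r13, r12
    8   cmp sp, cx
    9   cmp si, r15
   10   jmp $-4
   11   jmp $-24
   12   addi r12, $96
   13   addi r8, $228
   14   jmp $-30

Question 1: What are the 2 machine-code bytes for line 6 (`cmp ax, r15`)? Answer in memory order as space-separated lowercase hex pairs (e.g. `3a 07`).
line 6 (cmp): pack op=0xe:4|rd=0:4|rs=15:4|pad=0:4 = 0xe0f0; big→ e0 f0

e0 f0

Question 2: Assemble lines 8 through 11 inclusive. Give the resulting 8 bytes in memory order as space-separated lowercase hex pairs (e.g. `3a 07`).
L8: cmp op=0xe:4|rd=7:4|rs=2:4|pad=0:4 ⇒ 0xe720 ⇒ big e7 20
L9: cmp op=0xe:4|rd=4:4|rs=15:4|pad=0:4 ⇒ 0xe4f0 ⇒ big e4 f0
L10: jmp op=0x1:4|imm=-4:12 ⇒ 0x1ffc ⇒ big 1f fc
L11: jmp op=0x1:4|imm=-24:12 ⇒ 0x1fe8 ⇒ big 1f e8

e7 20 e4 f0 1f fc 1f e8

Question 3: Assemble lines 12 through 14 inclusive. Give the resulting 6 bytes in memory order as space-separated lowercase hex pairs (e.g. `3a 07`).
L12: addi op=0xc:4|rd=12:4|imm=96:8 ⇒ 0xcc60 ⇒ big cc 60
L13: addi op=0xc:4|rd=8:4|imm=228:8 ⇒ 0xc8e4 ⇒ big c8 e4
L14: jmp op=0x1:4|imm=-30:12 ⇒ 0x1fe2 ⇒ big 1f e2

cc 60 c8 e4 1f e2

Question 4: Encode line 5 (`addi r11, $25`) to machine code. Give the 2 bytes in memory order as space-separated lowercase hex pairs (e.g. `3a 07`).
5. addi fields op=0xc:4|rd=11:4|imm=25:8 → word cb19h → cb 19

cb 19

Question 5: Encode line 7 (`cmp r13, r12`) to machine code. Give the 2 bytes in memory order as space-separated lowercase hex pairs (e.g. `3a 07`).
ed c0

7. cmp fields op=0xe:4|rd=13:4|rs=12:4|pad=0:4 → word edc0h → ed c0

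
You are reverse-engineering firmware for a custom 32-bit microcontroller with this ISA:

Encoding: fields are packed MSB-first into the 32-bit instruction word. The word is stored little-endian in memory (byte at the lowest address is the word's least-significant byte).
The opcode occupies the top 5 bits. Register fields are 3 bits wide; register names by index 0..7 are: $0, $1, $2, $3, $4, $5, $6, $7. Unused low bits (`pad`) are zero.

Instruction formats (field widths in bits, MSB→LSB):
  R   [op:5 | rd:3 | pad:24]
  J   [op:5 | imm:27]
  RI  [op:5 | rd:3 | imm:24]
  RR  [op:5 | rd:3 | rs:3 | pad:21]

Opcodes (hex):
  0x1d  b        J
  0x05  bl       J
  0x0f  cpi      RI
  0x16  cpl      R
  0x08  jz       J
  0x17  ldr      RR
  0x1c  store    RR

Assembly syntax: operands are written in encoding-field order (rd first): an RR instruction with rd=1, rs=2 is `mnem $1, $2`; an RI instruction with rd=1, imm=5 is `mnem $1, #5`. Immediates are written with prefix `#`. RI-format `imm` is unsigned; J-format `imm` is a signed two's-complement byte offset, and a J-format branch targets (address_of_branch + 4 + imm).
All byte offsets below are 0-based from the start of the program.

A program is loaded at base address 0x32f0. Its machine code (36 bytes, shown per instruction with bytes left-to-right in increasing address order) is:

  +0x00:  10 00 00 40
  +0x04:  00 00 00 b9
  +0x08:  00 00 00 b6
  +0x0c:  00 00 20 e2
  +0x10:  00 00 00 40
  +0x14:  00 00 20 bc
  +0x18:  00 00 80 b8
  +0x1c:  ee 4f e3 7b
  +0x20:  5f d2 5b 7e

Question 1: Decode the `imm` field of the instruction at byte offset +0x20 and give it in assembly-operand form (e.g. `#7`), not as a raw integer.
#6017631

+0x20: 5f d2 5b 7e ⇒ word 0x7e5bd25f (little)
  opcode bits[31:27]=0xf: cpi/RI
  [26:24] rd=6 = $6
  [23:0] imm=6017631 = #6017631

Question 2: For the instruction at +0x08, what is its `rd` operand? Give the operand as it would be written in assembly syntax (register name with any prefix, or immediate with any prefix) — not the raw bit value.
+0x08: 00 00 00 b6 ⇒ word 0xb6000000 (little)
  op=0xb6000000>>27=0x16 ⇒ cpl (R)
  rd: (w>>24)&0x7=0x6 → $6

$6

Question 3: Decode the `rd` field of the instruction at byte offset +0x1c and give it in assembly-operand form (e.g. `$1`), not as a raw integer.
$3

+0x1c: ee 4f e3 7b ⇒ word 0x7be34fee (little)
  opcode bits[31:27]=0xf: cpi/RI
  rd: (w>>24)&0x7=0x3 → $3
  imm: (w>>0)&0xffffff=0xe34fee → #14897134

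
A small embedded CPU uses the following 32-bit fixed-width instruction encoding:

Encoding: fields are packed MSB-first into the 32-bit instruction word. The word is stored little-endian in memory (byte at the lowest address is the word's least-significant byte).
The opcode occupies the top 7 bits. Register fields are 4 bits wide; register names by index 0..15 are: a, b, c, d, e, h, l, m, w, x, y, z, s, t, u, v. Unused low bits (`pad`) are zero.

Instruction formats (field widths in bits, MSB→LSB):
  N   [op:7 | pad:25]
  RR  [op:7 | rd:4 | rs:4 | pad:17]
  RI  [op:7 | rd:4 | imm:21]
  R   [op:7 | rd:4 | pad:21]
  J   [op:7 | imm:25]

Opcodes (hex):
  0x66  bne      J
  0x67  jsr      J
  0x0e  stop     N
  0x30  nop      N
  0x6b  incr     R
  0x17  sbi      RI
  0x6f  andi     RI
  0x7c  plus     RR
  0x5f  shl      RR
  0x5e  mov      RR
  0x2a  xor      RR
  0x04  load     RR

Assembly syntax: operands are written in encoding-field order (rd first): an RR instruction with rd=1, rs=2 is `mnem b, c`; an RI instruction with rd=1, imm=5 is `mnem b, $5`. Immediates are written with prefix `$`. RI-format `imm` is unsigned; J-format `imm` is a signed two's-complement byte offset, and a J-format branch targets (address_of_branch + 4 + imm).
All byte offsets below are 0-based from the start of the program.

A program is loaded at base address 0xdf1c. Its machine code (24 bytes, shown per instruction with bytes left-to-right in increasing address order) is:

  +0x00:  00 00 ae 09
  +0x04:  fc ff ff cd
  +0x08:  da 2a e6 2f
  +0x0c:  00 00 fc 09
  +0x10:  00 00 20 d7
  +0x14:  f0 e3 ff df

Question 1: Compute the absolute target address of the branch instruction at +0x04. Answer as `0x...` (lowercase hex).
+0x04: fc ff ff cd ⇒ word 0xcdfffffc (little)
  op=0xcdfffffc>>25=0x66 ⇒ bne (J)
  [24:0] imm=33554428 (s25→-4) = $-4
  target = base 0xdf1c + off 0x04 + 4 + imm -4 = 0xdf20

0xdf20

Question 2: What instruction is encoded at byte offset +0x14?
@+14  little-endian(f0 e3 ff df) = 0xdfffe3f0
  top 7b → 0x6f → andi [RI]
  rd: (w>>21)&0xf=0xf → v
  imm: (w>>0)&0x1fffff=0x1fe3f0 → $2089968

andi v, $2089968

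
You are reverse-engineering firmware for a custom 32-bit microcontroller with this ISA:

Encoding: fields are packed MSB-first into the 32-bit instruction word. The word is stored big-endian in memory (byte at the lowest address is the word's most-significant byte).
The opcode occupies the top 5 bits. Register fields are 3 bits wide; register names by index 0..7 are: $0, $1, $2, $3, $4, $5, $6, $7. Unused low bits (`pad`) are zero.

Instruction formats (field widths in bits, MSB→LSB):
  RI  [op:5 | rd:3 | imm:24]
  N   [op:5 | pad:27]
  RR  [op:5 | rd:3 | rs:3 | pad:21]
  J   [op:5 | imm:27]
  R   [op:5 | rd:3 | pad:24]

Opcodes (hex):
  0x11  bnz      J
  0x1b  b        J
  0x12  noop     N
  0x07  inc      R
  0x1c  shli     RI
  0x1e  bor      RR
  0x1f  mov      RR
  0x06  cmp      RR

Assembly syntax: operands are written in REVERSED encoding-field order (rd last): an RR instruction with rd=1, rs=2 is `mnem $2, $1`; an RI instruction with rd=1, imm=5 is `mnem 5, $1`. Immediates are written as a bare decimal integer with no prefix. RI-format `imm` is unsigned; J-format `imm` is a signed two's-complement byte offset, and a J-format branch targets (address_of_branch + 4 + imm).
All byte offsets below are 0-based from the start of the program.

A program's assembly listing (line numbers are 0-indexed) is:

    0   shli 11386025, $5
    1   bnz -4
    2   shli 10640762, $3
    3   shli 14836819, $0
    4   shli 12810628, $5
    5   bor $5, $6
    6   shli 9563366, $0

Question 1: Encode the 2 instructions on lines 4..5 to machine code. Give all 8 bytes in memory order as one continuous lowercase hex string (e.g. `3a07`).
L4: shli op=0x1c:5|rd=5:3|imm=12810628:24 ⇒ 0xe5c37984 ⇒ big e5 c3 79 84
L5: bor op=0x1e:5|rd=6:3|rs=5:3|pad=0:21 ⇒ 0xf6a00000 ⇒ big f6 a0 00 00

e5c37984f6a00000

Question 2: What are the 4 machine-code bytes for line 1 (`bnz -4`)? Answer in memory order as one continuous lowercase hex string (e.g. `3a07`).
8ffffffc

L1: bnz op=0x11:5|imm=-4:27 ⇒ 0x8ffffffc ⇒ big 8f ff ff fc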